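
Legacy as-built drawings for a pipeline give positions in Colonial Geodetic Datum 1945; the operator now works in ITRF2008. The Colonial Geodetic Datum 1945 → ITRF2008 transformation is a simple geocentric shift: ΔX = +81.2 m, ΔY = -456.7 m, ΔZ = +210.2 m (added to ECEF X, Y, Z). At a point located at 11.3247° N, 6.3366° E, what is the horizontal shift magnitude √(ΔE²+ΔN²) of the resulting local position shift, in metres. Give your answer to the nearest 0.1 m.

At φ = 11.3247°, λ = 6.3366°: sin φ = 0.196369, cos φ = 0.980530, sin λ = 0.110369, cos λ = 0.993891.
ΔE = −sin λ·ΔX + cos λ·ΔY = −(0.110369)·(81.2) + (0.993891)·(-456.7) = -462.87 m.
ΔN = −sin φ cos λ·ΔX − sin φ sin λ·ΔY + cos φ·ΔZ = −(0.196369)(0.993891)(81.2) − (0.196369)(0.110369)(-456.7) + (0.980530)(210.2) = 200.16 m.
Horizontal magnitude = √(ΔE² + ΔN²) = √((-462.87)² + 200.16²) = 504.30 m.

504.3 m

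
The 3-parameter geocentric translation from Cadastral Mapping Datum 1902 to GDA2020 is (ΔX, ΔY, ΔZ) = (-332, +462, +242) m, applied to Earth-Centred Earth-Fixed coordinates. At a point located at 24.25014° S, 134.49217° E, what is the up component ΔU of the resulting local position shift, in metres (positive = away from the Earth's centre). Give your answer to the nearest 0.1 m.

ΔU = 413.2 m

At φ = -24.25014°, λ = 134.49217°: sin φ = -0.410721, cos φ = 0.911761, sin λ = 0.713346, cos λ = -0.700812.
ΔU = cos φ cos λ·ΔX + cos φ sin λ·ΔY + sin φ·ΔZ = (0.911761)(-0.700812)(-332) + (0.911761)(0.713346)(462) + (-0.410721)(242) = 413.23 m.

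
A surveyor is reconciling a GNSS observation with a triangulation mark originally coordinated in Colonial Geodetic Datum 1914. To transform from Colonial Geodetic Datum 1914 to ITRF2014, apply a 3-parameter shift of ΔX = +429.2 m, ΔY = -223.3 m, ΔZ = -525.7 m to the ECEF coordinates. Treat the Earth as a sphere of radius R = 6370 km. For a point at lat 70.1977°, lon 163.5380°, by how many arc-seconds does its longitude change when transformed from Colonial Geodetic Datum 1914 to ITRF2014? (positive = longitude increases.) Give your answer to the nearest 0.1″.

sin φ = 0.940867, cos φ = 0.338776, sin λ = 0.283379, cos λ = -0.959008.
East component: ΔE = −sin λ·ΔX + cos λ·ΔY = −(0.283379)(429.2) + (-0.959008)(-223.3) = 92.52 m.
1° of latitude spans πR/180 = 111177 m; at latitude φ, 1° of longitude spans that × cos φ = 37664.2 m, so Δλ = 92.52 / 37664.2 × 3600 = 8.843″.

Δλ = 8.8″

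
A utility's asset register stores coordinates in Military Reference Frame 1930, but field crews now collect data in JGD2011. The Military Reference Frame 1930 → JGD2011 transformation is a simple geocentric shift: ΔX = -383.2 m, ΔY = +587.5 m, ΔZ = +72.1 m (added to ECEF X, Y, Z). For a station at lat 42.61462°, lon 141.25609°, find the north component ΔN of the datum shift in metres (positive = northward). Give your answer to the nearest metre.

The local north axis is (−sin φ cos λ, −sin φ sin λ, cos φ), giving ΔN = -202.359 − 248.944 + 53.060 = -398.24 m.

ΔN = -398 m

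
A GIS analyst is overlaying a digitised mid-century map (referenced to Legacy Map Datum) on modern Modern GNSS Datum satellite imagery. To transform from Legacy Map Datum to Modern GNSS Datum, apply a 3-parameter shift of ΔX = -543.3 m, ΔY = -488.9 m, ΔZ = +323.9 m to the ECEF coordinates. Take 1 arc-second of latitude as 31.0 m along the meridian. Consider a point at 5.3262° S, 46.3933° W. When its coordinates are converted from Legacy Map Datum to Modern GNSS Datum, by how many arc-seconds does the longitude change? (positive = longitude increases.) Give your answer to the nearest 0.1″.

sin φ = -0.092826, cos φ = 0.995682, sin λ = -0.724091, cos λ = 0.689704.
East component: ΔE = −sin λ·ΔX + cos λ·ΔY = −(-0.724091)(-543.3) + (0.689704)(-488.9) = -730.60 m.
1° of latitude spans 3600 × 31.00 = 111600 m; at latitude φ, 1° of longitude spans that × cos φ = 111118.2 m, so Δλ = -730.60 / 111118.2 × 3600 = -23.670″.

Δλ = -23.7″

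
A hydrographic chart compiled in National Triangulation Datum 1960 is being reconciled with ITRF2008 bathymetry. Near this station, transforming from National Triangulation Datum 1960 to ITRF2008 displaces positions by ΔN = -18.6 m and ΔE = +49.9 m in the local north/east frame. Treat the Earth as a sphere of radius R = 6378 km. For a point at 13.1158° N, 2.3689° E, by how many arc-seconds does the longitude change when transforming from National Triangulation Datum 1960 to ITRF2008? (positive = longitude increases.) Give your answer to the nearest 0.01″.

At latitude 13.1158°, cos φ = 0.973913.
One radian of longitude at latitude φ spans R cos φ, so Δλ = ΔE / (R cos φ) = 49.9 / (6378000 × 0.973913) = 8.0333e-06 rad = 1.657″.

Δλ = 1.66″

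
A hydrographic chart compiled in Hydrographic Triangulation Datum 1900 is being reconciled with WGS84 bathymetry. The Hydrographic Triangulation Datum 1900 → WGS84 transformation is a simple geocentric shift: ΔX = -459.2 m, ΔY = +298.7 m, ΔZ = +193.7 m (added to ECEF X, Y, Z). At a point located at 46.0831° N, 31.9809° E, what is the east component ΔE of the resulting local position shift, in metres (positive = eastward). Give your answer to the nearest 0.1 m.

At φ = 46.0831°, λ = 31.9809°: sin φ = 0.720347, cos φ = 0.693614, sin λ = 0.529637, cos λ = 0.848225.
ΔE = −sin λ·ΔX + cos λ·ΔY = −(0.529637)·(-459.2) + (0.848225)·(298.7) = 496.57 m.

ΔE = 496.6 m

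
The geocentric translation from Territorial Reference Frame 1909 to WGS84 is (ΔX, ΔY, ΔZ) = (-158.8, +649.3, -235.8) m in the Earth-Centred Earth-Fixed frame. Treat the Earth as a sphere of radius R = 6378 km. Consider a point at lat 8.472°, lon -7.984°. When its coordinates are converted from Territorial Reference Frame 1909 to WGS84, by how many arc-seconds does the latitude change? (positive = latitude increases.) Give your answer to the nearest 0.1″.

sin φ = 0.147326, cos φ = 0.989088, sin λ = -0.138897, cos λ = 0.990307.
North component: ΔN = −sin φ cos λ·ΔX − sin φ sin λ·ΔY + cos φ·ΔZ = −(0.147326)(0.990307)(-158.8) − (0.147326)(-0.138897)(649.3) + (0.989088)(-235.8) = -196.77 m.
1° of latitude spans πR/180 = 111317 m, so Δφ = -196.77 / 111317 × 3600 = -6.364″.

Δφ = -6.4″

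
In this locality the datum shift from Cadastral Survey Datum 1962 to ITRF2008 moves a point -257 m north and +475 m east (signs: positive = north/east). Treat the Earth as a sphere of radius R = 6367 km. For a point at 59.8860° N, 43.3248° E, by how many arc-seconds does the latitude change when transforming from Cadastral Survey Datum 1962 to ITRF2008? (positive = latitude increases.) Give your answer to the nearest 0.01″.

On a sphere of radius R, 1 rad of latitude = R, so Δφ = ΔN / R = -257.0 / 6367000 = -4.0364e-05 rad = -8.326″.

Δφ = -8.33″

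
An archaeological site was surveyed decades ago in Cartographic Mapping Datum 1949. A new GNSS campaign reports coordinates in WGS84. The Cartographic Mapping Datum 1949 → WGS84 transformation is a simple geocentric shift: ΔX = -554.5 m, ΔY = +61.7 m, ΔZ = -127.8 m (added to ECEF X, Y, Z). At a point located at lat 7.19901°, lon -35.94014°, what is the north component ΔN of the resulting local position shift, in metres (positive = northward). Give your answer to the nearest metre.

At φ = 7.19901°, λ = -35.94014°: sin φ = 0.125316, cos φ = 0.992117, sin λ = -0.586940, cos λ = 0.809631.
ΔN = −sin φ cos λ·ΔX − sin φ sin λ·ΔY + cos φ·ΔZ = −(0.125316)(0.809631)(-554.5) − (0.125316)(-0.586940)(61.7) + (0.992117)(-127.8) = -65.99 m.

ΔN = -66 m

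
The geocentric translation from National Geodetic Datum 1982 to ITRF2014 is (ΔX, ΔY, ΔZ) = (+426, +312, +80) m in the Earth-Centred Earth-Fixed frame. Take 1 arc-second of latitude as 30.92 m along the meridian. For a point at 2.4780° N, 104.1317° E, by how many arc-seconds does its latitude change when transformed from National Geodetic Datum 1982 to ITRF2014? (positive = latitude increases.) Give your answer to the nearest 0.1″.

Δφ = 2.3″

sin φ = 0.043236, cos φ = 0.999065, sin λ = 0.969737, cos λ = -0.244152.
North component: ΔN = −sin φ cos λ·ΔX − sin φ sin λ·ΔY + cos φ·ΔZ = −(0.043236)(-0.244152)(426) − (0.043236)(0.969737)(312) + (0.999065)(80) = 71.34 m.
1° of latitude spans 3600 × 30.92 = 111312 m, so Δφ = 71.34 / 111312 × 3600 = 2.307″.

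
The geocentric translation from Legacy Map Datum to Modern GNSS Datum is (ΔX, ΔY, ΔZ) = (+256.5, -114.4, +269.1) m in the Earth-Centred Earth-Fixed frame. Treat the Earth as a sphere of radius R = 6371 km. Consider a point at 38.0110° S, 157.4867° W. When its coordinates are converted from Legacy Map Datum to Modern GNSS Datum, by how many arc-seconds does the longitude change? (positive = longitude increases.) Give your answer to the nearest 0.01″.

Δλ = 8.38″

sin φ = -0.615813, cos φ = 0.787893, sin λ = -0.382898, cos λ = -0.923791.
East component: ΔE = −sin λ·ΔX + cos λ·ΔY = −(-0.382898)(256.5) + (-0.923791)(-114.4) = 203.89 m.
1° of latitude spans πR/180 = 111195 m; at latitude φ, 1° of longitude spans that × cos φ = 87609.7 m, so Δλ = 203.89 / 87609.7 × 3600 = 8.378″.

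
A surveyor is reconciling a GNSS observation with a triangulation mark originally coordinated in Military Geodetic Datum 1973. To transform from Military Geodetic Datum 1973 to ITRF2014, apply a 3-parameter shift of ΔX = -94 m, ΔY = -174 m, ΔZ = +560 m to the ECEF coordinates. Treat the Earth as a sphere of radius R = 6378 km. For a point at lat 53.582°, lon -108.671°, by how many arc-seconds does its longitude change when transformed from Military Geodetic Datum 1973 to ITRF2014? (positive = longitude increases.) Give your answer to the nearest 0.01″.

Δλ = -1.82″

sin φ = 0.804707, cos φ = 0.593672, sin λ = -0.947372, cos λ = -0.320134.
East component: ΔE = −sin λ·ΔX + cos λ·ΔY = −(-0.947372)(-94) + (-0.320134)(-174) = -33.35 m.
1° of latitude spans πR/180 = 111317 m; at latitude φ, 1° of longitude spans that × cos φ = 66085.8 m, so Δλ = -33.35 / 66085.8 × 3600 = -1.817″.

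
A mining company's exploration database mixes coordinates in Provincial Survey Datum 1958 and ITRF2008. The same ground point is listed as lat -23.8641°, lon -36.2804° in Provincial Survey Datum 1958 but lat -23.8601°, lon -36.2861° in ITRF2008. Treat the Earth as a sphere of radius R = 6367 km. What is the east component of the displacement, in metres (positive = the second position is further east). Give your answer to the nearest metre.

Δφ = -23.8601° − -23.8641° = +0.0040°; Δλ = -36.2861° − -36.2804° = -0.0057°.
1° along a meridian = πR/180 = 111125 m.
ΔN = Δφ × 111125 = 444.5 m; ΔE = Δλ × 111125 × cos(-23.8641°) = -0.0057 × 111125 × 0.914508 = -579.3 m.

ΔE = -579 m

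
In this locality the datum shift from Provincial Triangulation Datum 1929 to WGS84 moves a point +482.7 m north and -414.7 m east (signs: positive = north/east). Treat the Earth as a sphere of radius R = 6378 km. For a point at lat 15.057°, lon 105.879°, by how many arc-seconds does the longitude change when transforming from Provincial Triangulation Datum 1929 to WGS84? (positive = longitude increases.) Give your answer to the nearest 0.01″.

At latitude 15.057°, cos φ = 0.965668.
One radian of longitude at latitude φ spans R cos φ, so Δλ = ΔE / (R cos φ) = -414.7 / (6378000 × 0.965668) = -6.7332e-05 rad = -13.888″.

Δλ = -13.89″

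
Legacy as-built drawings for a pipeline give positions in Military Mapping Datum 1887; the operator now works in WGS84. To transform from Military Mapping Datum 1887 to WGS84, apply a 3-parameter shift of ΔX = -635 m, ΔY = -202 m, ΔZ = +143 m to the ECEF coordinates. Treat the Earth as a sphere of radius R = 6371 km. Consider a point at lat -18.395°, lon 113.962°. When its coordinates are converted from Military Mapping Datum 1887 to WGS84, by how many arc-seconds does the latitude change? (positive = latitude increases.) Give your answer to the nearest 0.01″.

Δφ = 5.14″

sin φ = -0.315566, cos φ = 0.948904, sin λ = 0.913815, cos λ = -0.406131.
North component: ΔN = −sin φ cos λ·ΔX − sin φ sin λ·ΔY + cos φ·ΔZ = −(-0.315566)(-0.406131)(-635) − (-0.315566)(0.913815)(-202) + (0.948904)(143) = 158.82 m.
1° of latitude spans πR/180 = 111195 m, so Δφ = 158.82 / 111195 × 3600 = 5.142″.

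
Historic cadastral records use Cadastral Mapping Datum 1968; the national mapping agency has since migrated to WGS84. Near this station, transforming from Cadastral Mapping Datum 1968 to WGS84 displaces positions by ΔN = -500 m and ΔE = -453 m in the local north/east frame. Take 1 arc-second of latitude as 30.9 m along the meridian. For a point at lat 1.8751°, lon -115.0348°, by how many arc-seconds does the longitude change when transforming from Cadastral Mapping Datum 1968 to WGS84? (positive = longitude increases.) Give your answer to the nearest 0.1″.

Δλ = -14.7″

At latitude 1.8751°, cos φ = 0.999465.
1″ of longitude at this latitude = 30.90 × cos φ = 30.8835 m, so Δλ = -453.0 / 30.8835 = -14.668″.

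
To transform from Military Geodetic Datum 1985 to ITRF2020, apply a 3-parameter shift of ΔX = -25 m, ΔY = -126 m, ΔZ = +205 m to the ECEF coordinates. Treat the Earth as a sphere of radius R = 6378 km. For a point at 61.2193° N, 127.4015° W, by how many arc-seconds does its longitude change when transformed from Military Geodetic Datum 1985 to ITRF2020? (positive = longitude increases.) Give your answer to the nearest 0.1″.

Δλ = 3.8″

sin φ = 0.876469, cos φ = 0.481458, sin λ = -0.794399, cos λ = -0.607397.
East component: ΔE = −sin λ·ΔX + cos λ·ΔY = −(-0.794399)(-25) + (-0.607397)(-126) = 56.67 m.
1° of latitude spans πR/180 = 111317 m; at latitude φ, 1° of longitude spans that × cos φ = 53594.6 m, so Δλ = 56.67 / 53594.6 × 3600 = 3.807″.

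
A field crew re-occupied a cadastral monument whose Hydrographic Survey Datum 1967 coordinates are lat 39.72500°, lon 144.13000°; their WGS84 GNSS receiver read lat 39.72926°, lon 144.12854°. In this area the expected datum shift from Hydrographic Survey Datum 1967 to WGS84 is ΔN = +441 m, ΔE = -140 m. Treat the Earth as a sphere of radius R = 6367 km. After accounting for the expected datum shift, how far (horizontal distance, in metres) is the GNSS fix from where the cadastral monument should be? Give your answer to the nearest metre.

36 m

Observed coordinate differences: Δφ = +0.00426°, Δλ = -0.00146°.
Converting to metres (1° lat = 111125 m, cos φ = 0.769121): observed ΔN = 473.4 m, observed ΔE = -124.8 m.
Subtracting the expected shift leaves a residual of 473.4 − (441) = 32.4 m north and -124.8 − (-140) = 15.2 m east.
Residual distance = √(32.4² + 15.2²) = 35.8 m.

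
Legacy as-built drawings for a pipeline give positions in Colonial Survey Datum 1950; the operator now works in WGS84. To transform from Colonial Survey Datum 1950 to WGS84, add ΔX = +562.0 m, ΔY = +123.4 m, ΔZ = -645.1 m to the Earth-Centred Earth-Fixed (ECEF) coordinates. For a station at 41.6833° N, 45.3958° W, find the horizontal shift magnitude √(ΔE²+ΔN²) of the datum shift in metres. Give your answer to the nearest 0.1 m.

841.0 m

The local east axis at (φ, λ) is (−sin λ, cos λ, 0), so ΔE = −sin(-45.3958°)·562.0 + cos(-45.3958°)·123.4 = 486.78 m.
The local north axis is (−sin φ cos λ, −sin φ sin λ, cos φ), giving ΔN = -262.440 + 58.426 − 481.781 = -685.80 m.
Horizontal magnitude = √(ΔE² + ΔN²) = √(486.78² + (-685.80)²) = 840.99 m.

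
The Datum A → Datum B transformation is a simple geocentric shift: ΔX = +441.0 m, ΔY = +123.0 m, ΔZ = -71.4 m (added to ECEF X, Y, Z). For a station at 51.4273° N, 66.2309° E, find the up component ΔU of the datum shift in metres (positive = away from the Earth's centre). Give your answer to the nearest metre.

The local up (radial) axis is (cos φ cos λ, cos φ sin λ, sin φ), giving ΔU = 110.826 + 70.186 − 55.822 = 125.19 m.

ΔU = 125 m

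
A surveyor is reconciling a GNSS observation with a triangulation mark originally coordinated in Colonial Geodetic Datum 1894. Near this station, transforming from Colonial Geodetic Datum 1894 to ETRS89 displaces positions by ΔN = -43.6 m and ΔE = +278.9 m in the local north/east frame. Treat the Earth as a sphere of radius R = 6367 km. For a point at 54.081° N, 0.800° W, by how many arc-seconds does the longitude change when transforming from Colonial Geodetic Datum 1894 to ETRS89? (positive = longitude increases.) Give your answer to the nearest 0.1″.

Δλ = 15.4″

At latitude 54.081°, cos φ = 0.586641.
One radian of longitude at latitude φ spans R cos φ, so Δλ = ΔE / (R cos φ) = 278.9 / (6367000 × 0.586641) = 7.4669e-05 rad = 15.402″.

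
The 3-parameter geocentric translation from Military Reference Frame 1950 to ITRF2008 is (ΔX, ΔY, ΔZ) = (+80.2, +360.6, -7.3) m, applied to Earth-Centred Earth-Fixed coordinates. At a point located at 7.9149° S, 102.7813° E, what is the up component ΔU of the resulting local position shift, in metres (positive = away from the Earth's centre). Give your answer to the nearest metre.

At φ = -7.9149°, λ = 102.7813°: sin φ = -0.137702, cos φ = 0.990474, sin λ = 0.975222, cos λ = -0.221230.
ΔU = cos φ cos λ·ΔX + cos φ sin λ·ΔY + sin φ·ΔZ = (0.990474)(-0.221230)(80.2) + (0.990474)(0.975222)(360.6) + (-0.137702)(-7.3) = 331.75 m.

ΔU = 332 m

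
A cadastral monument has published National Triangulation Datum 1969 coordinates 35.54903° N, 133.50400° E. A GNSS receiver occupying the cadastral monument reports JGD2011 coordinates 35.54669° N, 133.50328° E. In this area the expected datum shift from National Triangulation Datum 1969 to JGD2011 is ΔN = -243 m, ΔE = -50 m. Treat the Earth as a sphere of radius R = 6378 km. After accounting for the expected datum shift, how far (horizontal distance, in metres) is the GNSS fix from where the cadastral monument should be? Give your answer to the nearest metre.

23 m

Observed coordinate differences: Δφ = -0.00234°, Δλ = -0.00072°.
Converting to metres (1° lat = 111317 m, cos φ = 0.813618): observed ΔN = -260.5 m, observed ΔE = -65.2 m.
Subtracting the expected shift leaves a residual of -260.5 − (-243) = -17.5 m north and -65.2 − (-50) = -15.2 m east.
Residual distance = √((-17.5)² + (-15.2)²) = 23.2 m.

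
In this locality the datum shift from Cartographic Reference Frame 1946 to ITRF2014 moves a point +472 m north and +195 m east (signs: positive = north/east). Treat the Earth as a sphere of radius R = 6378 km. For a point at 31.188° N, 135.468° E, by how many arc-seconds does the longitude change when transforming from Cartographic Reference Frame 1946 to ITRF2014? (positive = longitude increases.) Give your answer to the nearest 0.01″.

At latitude 31.188°, cos φ = 0.855473.
One radian of longitude at latitude φ spans R cos φ, so Δλ = ΔE / (R cos φ) = 195.0 / (6378000 × 0.855473) = 3.5739e-05 rad = 7.372″.

Δλ = 7.37″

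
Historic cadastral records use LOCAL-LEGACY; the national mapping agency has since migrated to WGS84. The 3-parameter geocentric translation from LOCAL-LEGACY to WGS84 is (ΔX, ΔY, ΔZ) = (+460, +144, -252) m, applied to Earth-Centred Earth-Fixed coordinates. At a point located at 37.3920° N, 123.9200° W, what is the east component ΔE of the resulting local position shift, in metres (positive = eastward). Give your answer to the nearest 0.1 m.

ΔE = 301.4 m

The local east axis at (φ, λ) is (−sin λ, cos λ, 0), so ΔE = −sin(-123.9200°)·460 + cos(-123.9200°)·144 = 301.36 m.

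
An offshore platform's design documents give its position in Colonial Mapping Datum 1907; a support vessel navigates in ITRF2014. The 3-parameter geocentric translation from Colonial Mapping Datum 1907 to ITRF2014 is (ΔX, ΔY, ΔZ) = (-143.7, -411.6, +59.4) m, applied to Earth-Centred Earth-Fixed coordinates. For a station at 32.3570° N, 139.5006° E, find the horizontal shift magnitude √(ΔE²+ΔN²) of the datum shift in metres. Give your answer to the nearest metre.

428 m

The local east axis at (φ, λ) is (−sin λ, cos λ, 0), so ΔE = −sin(139.5006°)·(-143.7) + cos(139.5006°)·(-411.6) = 406.31 m.
The local north axis is (−sin φ cos λ, −sin φ sin λ, cos φ), giving ΔN = -58.481 + 143.062 + 50.177 = 134.76 m.
Horizontal magnitude = √(ΔE² + ΔN²) = √(406.31² + 134.76²) = 428.07 m.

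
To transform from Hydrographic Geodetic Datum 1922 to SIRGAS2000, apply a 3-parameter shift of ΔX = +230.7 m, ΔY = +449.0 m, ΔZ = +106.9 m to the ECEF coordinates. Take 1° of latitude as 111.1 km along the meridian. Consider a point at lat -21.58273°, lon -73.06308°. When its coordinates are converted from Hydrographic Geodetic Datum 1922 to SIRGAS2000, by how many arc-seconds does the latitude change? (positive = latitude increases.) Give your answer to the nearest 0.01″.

sin φ = -0.367844, cos φ = 0.929887, sin λ = -0.956626, cos λ = 0.291319.
North component: ΔN = −sin φ cos λ·ΔX − sin φ sin λ·ΔY + cos φ·ΔZ = −(-0.367844)(0.291319)(230.7) − (-0.367844)(-0.956626)(449.0) + (0.929887)(106.9) = -33.87 m.
1° of latitude spans 111100 m, so Δφ = -33.87 / 111100 × 3600 = -1.098″.

Δφ = -1.10″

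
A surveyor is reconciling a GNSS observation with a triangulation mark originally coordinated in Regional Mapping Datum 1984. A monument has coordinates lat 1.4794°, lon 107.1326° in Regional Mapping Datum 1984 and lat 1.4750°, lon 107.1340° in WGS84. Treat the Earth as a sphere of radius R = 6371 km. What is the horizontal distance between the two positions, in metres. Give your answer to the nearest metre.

513 m

Δφ = 1.4750° − 1.4794° = -0.0044°; Δλ = 107.1340° − 107.1326° = +0.0014°.
1° along a meridian = πR/180 = 111195 m.
ΔN = Δφ × 111195 = -489.3 m; ΔE = Δλ × 111195 × cos(1.4794°) = +0.0014 × 111195 × 0.999667 = 155.6 m.
Distance = √(ΔE² + ΔN²) = √(155.6² + (-489.3)²) = 513.4 m.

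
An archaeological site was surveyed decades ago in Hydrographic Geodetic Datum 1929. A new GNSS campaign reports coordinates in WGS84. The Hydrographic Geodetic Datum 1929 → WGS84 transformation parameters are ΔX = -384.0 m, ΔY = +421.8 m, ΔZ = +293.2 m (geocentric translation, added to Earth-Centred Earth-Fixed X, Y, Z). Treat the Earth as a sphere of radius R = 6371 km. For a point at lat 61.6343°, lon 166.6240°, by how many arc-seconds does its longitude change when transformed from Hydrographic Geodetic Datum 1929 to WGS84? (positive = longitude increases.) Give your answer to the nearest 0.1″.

Δλ = -21.9″

sin φ = 0.879933, cos φ = 0.475098, sin λ = 0.231340, cos λ = -0.972873.
East component: ΔE = −sin λ·ΔX + cos λ·ΔY = −(0.231340)(-384.0) + (-0.972873)(421.8) = -321.52 m.
1° of latitude spans πR/180 = 111195 m; at latitude φ, 1° of longitude spans that × cos φ = 52828.4 m, so Δλ = -321.52 / 52828.4 × 3600 = -21.910″.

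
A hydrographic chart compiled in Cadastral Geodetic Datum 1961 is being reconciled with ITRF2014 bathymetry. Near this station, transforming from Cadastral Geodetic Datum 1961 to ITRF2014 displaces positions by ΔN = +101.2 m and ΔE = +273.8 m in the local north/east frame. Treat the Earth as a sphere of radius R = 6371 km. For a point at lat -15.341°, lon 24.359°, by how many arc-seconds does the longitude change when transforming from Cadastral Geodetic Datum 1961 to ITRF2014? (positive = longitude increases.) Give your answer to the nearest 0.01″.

At latitude -15.341°, cos φ = 0.964368.
One radian of longitude at latitude φ spans R cos φ, so Δλ = ΔE / (R cos φ) = 273.8 / (6371000 × 0.964368) = 4.4564e-05 rad = 9.192″.

Δλ = 9.19″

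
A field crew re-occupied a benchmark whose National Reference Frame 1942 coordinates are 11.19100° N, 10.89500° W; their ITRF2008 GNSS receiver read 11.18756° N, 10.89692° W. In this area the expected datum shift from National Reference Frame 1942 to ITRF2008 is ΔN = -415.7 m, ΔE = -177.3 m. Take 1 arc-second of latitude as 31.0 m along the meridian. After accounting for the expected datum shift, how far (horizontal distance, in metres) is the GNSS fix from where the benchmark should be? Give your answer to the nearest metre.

46 m

Observed coordinate differences: Δφ = -0.00344°, Δλ = -0.00192°.
Converting to metres (1° lat = 111600 m, cos φ = 0.980986): observed ΔN = -383.9 m, observed ΔE = -210.2 m.
Subtracting the expected shift leaves a residual of -383.9 − (-415.7) = 31.8 m north and -210.2 − (-177.3) = -32.9 m east.
Residual distance = √(31.8² + (-32.9)²) = 45.8 m.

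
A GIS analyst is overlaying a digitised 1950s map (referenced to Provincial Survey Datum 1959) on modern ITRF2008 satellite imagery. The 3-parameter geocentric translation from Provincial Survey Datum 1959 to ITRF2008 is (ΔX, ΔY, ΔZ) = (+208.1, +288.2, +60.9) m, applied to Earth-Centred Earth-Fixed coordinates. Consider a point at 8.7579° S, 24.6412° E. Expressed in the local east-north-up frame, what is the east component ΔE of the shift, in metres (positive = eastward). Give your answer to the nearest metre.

ΔE = 175 m

At φ = -8.7579°, λ = 24.6412°: sin φ = -0.152260, cos φ = 0.988341, sin λ = 0.416934, cos λ = 0.908937.
ΔE = −sin λ·ΔX + cos λ·ΔY = −(0.416934)·(208.1) + (0.908937)·(288.2) = 175.19 m.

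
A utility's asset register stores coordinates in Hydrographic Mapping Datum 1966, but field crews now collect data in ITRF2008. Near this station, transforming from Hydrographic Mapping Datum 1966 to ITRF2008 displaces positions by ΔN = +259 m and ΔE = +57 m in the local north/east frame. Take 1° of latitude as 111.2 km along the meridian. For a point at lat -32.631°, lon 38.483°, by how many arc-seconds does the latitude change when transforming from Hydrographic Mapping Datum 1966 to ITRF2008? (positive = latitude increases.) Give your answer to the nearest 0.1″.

Δφ = 8.4″

1° of latitude = 111.2 km, so Δφ = 259.0 / 111200 = 0.0023291° = 8.385″.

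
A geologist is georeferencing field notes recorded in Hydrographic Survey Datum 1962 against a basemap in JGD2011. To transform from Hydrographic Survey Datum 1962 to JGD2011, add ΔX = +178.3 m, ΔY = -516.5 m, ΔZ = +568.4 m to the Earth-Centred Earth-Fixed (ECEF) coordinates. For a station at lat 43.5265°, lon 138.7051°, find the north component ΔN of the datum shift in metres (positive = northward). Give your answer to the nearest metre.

At φ = 43.5265°, λ = 138.7051°: sin φ = 0.688690, cos φ = 0.725056, sin λ = 0.659935, cos λ = -0.751323.
ΔN = −sin φ cos λ·ΔX − sin φ sin λ·ΔY + cos φ·ΔZ = −(0.688690)(-0.751323)(178.3) − (0.688690)(0.659935)(-516.5) + (0.725056)(568.4) = 739.12 m.

ΔN = 739 m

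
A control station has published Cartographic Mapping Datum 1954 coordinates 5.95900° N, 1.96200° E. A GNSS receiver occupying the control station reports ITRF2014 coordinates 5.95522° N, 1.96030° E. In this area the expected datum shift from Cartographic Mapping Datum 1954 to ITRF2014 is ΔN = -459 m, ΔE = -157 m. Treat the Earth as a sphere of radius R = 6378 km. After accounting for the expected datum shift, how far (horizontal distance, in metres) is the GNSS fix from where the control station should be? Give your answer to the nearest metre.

Observed coordinate differences: Δφ = -0.00378°, Δλ = -0.00170°.
Converting to metres (1° lat = 111317 m, cos φ = 0.994596): observed ΔN = -420.8 m, observed ΔE = -188.2 m.
Subtracting the expected shift leaves a residual of -420.8 − (-459) = 38.2 m north and -188.2 − (-157) = -31.2 m east.
Residual distance = √(38.2² + (-31.2)²) = 49.3 m.

49 m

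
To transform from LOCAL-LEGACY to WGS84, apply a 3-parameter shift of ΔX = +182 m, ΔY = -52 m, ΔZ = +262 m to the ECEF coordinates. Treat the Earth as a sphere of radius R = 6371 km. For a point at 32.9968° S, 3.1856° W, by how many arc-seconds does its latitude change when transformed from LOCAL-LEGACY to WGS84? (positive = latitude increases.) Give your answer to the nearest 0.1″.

sin φ = -0.544592, cos φ = 0.838701, sin λ = -0.055571, cos λ = 0.998455.
North component: ΔN = −sin φ cos λ·ΔX − sin φ sin λ·ΔY + cos φ·ΔZ = −(-0.544592)(0.998455)(182) − (-0.544592)(-0.055571)(-52) + (0.838701)(262) = 320.28 m.
1° of latitude spans πR/180 = 111195 m, so Δφ = 320.28 / 111195 × 3600 = 10.369″.

Δφ = 10.4″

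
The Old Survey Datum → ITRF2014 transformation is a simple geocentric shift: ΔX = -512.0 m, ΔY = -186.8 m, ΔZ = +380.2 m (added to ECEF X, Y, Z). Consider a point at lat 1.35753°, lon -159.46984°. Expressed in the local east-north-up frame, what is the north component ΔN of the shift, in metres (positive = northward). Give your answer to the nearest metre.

ΔN = 367 m

At φ = 1.35753°, λ = -159.46984°: sin φ = 0.023691, cos φ = 0.999719, sin λ = -0.350700, cos λ = -0.936488.
ΔN = −sin φ cos λ·ΔX − sin φ sin λ·ΔY + cos φ·ΔZ = −(0.023691)(-0.936488)(-512.0) − (0.023691)(-0.350700)(-186.8) + (0.999719)(380.2) = 367.18 m.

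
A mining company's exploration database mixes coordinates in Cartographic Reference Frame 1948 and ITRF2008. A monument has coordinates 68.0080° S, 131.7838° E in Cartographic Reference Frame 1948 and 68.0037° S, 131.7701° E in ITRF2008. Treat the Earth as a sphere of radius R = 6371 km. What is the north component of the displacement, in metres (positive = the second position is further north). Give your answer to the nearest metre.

ΔN = 478 m

Δφ = -68.0037° − -68.0080° = +0.0043°; Δλ = 131.7701° − 131.7838° = -0.0137°.
1° along a meridian = πR/180 = 111195 m.
ΔN = Δφ × 111195 = 478.1 m; ΔE = Δλ × 111195 × cos(-68.0080°) = -0.0137 × 111195 × 0.374477 = -570.5 m.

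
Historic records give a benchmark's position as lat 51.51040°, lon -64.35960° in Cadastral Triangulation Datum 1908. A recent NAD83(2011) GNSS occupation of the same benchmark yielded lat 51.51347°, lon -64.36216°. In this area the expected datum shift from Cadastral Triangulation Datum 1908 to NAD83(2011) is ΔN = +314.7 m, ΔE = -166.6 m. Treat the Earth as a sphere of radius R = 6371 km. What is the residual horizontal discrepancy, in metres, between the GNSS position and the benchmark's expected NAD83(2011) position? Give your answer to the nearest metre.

29 m

Observed coordinate differences: Δφ = +0.00307°, Δλ = -0.00256°.
Converting to metres (1° lat = 111195 m, cos φ = 0.622373): observed ΔN = 341.4 m, observed ΔE = -177.2 m.
Subtracting the expected shift leaves a residual of 341.4 − (314.7) = 26.7 m north and -177.2 − (-166.6) = -10.6 m east.
Residual distance = √(26.7² + (-10.6)²) = 28.7 m.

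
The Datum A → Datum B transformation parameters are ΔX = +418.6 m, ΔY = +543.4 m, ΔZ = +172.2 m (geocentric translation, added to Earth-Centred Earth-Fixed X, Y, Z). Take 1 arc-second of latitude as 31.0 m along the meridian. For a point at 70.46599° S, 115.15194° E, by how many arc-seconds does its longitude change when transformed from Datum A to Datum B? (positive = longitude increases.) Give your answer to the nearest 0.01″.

sin φ = -0.942443, cos φ = 0.334366, sin λ = 0.905184, cos λ = -0.425020.
East component: ΔE = −sin λ·ΔX + cos λ·ΔY = −(0.905184)(418.6) + (-0.425020)(543.4) = -609.87 m.
1° of latitude spans 3600 × 31.00 = 111600 m; at latitude φ, 1° of longitude spans that × cos φ = 37315.3 m, so Δλ = -609.87 / 37315.3 × 3600 = -58.837″.

Δλ = -58.84″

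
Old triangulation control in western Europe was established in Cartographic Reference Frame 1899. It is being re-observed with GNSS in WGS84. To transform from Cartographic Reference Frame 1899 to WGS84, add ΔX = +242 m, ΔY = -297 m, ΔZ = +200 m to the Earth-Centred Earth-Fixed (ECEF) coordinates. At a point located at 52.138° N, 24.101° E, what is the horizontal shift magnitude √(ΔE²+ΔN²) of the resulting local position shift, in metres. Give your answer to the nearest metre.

At φ = 52.138°, λ = 24.101°: sin φ = 0.789491, cos φ = 0.613762, sin λ = 0.408346, cos λ = 0.912827.
ΔE = −sin λ·ΔX + cos λ·ΔY = −(0.408346)·(242) + (0.912827)·(-297) = -369.93 m.
ΔN = −sin φ cos λ·ΔX − sin φ sin λ·ΔY + cos φ·ΔZ = −(0.789491)(0.912827)(242) − (0.789491)(0.408346)(-297) + (0.613762)(200) = 44.10 m.
Horizontal magnitude = √(ΔE² + ΔN²) = √((-369.93)² + 44.10²) = 372.55 m.

373 m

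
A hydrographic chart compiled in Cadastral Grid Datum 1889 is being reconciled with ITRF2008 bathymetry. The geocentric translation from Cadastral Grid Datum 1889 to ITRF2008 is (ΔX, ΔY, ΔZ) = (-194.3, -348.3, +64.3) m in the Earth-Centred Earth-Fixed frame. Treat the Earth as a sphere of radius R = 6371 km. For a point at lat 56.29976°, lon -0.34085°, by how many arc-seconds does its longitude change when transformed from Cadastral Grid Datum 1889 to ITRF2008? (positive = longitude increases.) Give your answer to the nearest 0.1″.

sin φ = 0.831952, cos φ = 0.554848, sin λ = -0.005949, cos λ = 0.999982.
East component: ΔE = −sin λ·ΔX + cos λ·ΔY = −(-0.005949)(-194.3) + (0.999982)(-348.3) = -349.45 m.
1° of latitude spans πR/180 = 111195 m; at latitude φ, 1° of longitude spans that × cos φ = 61696.3 m, so Δλ = -349.45 / 61696.3 × 3600 = -20.391″.

Δλ = -20.4″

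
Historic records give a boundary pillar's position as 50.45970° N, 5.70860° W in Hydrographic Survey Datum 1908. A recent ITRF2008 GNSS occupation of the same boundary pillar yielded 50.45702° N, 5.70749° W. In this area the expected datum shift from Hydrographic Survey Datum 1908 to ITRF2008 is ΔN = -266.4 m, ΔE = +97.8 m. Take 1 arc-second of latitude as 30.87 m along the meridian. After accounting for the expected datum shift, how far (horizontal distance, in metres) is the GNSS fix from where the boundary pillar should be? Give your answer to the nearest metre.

37 m

Observed coordinate differences: Δφ = -0.00268°, Δλ = +0.00111°.
Converting to metres (1° lat = 111132 m, cos φ = 0.636621): observed ΔN = -297.8 m, observed ΔE = 78.5 m.
Subtracting the expected shift leaves a residual of -297.8 − (-266.4) = -31.4 m north and 78.5 − (97.8) = -19.3 m east.
Residual distance = √((-31.4)² + (-19.3)²) = 36.9 m.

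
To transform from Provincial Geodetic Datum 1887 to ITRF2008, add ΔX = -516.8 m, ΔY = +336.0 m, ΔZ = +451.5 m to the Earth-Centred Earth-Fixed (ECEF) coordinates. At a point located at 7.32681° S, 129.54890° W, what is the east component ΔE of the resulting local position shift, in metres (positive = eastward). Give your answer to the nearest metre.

ΔE = -612 m

At φ = -7.32681°, λ = -129.54890°: sin φ = -0.127529, cos φ = 0.991835, sin λ = -0.771081, cos λ = -0.636737.
ΔE = −sin λ·ΔX + cos λ·ΔY = −(-0.771081)·(-516.8) + (-0.636737)·(336.0) = -612.44 m.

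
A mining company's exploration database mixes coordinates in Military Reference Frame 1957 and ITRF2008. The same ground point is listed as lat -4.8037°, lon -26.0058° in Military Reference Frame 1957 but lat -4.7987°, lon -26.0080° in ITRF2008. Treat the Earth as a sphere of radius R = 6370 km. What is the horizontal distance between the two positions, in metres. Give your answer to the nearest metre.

607 m

Δφ = -4.7987° − -4.8037° = +0.0050°; Δλ = -26.0080° − -26.0058° = -0.0022°.
1° along a meridian = πR/180 = 111177 m.
ΔN = Δφ × 111177 = 555.9 m; ΔE = Δλ × 111177 × cos(-4.8037°) = -0.0022 × 111177 × 0.996487 = -243.7 m.
Distance = √(ΔE² + ΔN²) = √((-243.7)² + 555.9²) = 607.0 m.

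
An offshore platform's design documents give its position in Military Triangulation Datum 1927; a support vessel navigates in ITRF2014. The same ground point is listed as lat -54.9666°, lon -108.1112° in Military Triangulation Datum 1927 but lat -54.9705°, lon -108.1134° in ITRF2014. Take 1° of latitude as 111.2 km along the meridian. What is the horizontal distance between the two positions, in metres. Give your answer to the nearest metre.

Δφ = -54.9705° − -54.9666° = -0.0039°; Δλ = -108.1134° − -108.1112° = -0.0022°.
ΔN = Δφ × 111200 = -433.7 m; ΔE = Δλ × 111200 × cos(-54.9666°) = -0.0022 × 111200 × 0.574054 = -140.4 m.
Distance = √(ΔE² + ΔN²) = √((-140.4)² + (-433.7)²) = 455.9 m.

456 m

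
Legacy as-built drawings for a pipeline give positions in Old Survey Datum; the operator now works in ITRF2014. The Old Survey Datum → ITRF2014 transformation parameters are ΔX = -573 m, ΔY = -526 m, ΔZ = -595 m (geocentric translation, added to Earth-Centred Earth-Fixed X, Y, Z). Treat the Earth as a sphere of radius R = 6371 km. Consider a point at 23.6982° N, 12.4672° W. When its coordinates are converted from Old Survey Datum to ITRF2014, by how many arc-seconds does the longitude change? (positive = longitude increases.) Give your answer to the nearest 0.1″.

sin φ = 0.401919, cos φ = 0.915675, sin λ = -0.215881, cos λ = 0.976420.
East component: ΔE = −sin λ·ΔX + cos λ·ΔY = −(-0.215881)(-573) + (0.976420)(-526) = -637.30 m.
1° of latitude spans πR/180 = 111195 m; at latitude φ, 1° of longitude spans that × cos φ = 101818.4 m, so Δλ = -637.30 / 101818.4 × 3600 = -22.533″.

Δλ = -22.5″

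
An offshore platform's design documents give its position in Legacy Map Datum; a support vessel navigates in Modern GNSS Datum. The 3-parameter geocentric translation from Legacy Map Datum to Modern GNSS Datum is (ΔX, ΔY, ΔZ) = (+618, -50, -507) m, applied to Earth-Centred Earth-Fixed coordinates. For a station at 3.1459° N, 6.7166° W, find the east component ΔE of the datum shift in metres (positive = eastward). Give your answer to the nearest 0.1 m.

The local east axis at (φ, λ) is (−sin λ, cos λ, 0), so ΔE = −sin(-6.7166°)·618 + cos(-6.7166°)·(-50) = 22.62 m.

ΔE = 22.6 m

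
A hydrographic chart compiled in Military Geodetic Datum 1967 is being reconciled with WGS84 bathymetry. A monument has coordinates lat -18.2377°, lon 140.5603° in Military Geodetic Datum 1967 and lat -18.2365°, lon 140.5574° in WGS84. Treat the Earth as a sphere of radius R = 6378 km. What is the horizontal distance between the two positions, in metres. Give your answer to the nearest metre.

Δφ = -18.2365° − -18.2377° = +0.0012°; Δλ = 140.5574° − 140.5603° = -0.0029°.
1° along a meridian = πR/180 = 111317 m.
ΔN = Δφ × 111317 = 133.6 m; ΔE = Δλ × 111317 × cos(-18.2377°) = -0.0029 × 111317 × 0.949766 = -306.6 m.
Distance = √(ΔE² + ΔN²) = √((-306.6)² + 133.6²) = 334.4 m.

334 m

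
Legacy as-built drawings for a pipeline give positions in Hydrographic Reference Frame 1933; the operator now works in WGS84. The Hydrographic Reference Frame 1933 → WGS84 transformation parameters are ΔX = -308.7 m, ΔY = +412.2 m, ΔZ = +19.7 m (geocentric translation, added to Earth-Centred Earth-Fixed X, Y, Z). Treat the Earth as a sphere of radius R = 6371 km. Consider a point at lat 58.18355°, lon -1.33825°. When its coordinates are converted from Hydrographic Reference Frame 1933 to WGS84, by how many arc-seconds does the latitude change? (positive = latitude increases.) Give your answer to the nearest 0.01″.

Δφ = 9.09″

sin φ = 0.849741, cos φ = 0.527200, sin λ = -0.023355, cos λ = 0.999727.
North component: ΔN = −sin φ cos λ·ΔX − sin φ sin λ·ΔY + cos φ·ΔZ = −(0.849741)(0.999727)(-308.7) − (0.849741)(-0.023355)(412.2) + (0.527200)(19.7) = 280.81 m.
1° of latitude spans πR/180 = 111195 m, so Δφ = 280.81 / 111195 × 3600 = 9.091″.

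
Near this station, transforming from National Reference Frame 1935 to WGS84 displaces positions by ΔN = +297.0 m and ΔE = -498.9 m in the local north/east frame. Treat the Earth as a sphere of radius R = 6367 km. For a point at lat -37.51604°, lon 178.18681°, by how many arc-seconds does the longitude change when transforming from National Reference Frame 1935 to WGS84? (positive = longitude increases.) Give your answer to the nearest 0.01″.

Δλ = -20.38″

At latitude -37.51604°, cos φ = 0.793183.
One radian of longitude at latitude φ spans R cos φ, so Δλ = ΔE / (R cos φ) = -498.9 / (6367000 × 0.793183) = -9.8788e-05 rad = -20.377″.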